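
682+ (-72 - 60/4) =595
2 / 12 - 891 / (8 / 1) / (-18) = 305 / 48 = 6.35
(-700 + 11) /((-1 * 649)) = 689 /649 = 1.06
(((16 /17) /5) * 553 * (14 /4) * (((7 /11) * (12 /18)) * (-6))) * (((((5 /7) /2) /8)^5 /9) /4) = -49375 /10809114624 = -0.00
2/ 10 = 0.20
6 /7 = 0.86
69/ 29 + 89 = 2650/ 29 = 91.38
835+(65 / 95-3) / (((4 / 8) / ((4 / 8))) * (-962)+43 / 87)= 835.00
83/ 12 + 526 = 6395/ 12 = 532.92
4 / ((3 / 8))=32 / 3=10.67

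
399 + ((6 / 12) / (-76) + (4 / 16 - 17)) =58101 / 152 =382.24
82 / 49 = 1.67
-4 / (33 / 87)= -116 / 11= -10.55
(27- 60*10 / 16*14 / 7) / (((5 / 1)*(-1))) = 48 / 5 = 9.60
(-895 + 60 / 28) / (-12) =3125 / 42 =74.40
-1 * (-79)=79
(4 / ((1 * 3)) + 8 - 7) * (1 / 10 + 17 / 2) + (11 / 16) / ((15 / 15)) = 4981 / 240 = 20.75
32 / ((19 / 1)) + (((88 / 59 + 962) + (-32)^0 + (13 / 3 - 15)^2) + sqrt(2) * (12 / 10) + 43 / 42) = 6 * sqrt(2) / 5 + 152683723 / 141246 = 1082.67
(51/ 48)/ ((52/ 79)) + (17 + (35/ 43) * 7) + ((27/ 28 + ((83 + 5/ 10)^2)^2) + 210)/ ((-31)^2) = 12179971865287/ 240665152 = 50609.62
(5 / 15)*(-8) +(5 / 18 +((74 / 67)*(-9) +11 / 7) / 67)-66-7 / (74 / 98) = -1627843033 / 20927718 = -77.78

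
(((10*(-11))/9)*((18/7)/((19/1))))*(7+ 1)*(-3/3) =1760/133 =13.23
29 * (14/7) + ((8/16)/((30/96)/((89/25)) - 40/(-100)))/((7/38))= 1545318/24311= 63.56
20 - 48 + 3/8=-221/8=-27.62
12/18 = 2/3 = 0.67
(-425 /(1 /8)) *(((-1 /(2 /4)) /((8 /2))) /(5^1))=340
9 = 9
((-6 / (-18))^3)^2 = 0.00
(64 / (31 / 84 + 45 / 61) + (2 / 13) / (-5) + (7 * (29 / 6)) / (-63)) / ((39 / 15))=1139753057 / 51753546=22.02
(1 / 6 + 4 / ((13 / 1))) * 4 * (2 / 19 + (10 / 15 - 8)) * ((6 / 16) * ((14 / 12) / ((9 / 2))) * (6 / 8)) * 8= -53354 / 6669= -8.00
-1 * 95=-95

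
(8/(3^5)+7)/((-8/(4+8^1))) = -1709/162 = -10.55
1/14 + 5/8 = 39/56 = 0.70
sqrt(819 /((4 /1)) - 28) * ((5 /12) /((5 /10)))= 5 * sqrt(707) /12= 11.08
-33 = -33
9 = 9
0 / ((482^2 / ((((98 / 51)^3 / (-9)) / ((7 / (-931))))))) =0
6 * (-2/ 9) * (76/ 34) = -152/ 51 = -2.98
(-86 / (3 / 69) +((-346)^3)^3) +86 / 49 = -3482418563042216540173380 / 49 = -71069766592698296738232.25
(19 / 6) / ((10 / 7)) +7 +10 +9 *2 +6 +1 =2653 / 60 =44.22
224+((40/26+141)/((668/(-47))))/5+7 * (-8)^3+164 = -138857411/43420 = -3198.01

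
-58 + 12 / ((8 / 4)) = -52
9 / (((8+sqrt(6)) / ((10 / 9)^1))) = 40 / 29 - 5* sqrt(6) / 29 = 0.96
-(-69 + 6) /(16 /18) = 567 /8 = 70.88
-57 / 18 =-19 / 6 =-3.17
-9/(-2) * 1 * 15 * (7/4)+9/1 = 1017/8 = 127.12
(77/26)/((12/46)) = 1771/156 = 11.35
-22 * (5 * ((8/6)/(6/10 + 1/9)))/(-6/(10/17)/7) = 9625/68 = 141.54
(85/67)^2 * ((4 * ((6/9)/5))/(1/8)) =92480/13467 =6.87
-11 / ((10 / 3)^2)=-99 / 100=-0.99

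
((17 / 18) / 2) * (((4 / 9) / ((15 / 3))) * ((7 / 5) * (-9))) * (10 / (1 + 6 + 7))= -17 / 45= -0.38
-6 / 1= -6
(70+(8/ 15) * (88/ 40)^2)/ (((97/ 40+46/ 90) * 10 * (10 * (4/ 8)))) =0.49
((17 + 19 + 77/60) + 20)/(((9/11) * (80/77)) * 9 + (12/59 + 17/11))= 171757201/28182900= 6.09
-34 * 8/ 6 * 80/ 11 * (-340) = 3699200/ 33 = 112096.97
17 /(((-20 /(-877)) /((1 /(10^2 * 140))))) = 14909 /280000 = 0.05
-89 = -89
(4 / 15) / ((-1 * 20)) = -1 / 75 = -0.01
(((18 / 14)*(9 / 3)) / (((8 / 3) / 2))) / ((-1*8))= -81 / 224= -0.36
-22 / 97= -0.23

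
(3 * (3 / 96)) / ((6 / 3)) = 3 / 64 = 0.05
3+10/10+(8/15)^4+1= 257221/50625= 5.08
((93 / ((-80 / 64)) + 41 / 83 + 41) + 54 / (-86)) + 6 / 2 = -544878 / 17845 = -30.53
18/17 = 1.06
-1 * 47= -47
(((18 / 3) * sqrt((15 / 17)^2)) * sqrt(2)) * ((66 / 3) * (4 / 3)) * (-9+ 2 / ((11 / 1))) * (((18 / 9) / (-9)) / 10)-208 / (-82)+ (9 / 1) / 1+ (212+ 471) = 1552 * sqrt(2) / 51+ 28476 / 41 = 737.57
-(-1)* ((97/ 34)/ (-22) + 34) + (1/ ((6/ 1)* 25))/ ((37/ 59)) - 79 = -93653609/ 2075700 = -45.12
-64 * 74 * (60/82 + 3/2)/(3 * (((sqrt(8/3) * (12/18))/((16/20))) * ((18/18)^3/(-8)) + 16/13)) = -25959038976/8895319-1464702720 * sqrt(6)/8895319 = -3321.61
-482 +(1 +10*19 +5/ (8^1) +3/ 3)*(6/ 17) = -28153/ 68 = -414.01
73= 73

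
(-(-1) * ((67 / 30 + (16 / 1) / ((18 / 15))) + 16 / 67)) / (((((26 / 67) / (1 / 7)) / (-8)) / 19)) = -1207222 / 1365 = -884.41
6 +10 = 16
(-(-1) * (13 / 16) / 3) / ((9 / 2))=13 / 216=0.06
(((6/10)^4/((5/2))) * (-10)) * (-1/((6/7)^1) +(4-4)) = 0.60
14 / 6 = 7 / 3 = 2.33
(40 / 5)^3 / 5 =512 / 5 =102.40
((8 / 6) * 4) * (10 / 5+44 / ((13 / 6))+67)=6192 / 13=476.31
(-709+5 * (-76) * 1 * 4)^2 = 4968441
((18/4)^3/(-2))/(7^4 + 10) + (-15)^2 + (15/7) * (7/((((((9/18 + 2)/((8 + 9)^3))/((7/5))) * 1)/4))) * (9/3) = 95563433907/192880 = 495455.38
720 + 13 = 733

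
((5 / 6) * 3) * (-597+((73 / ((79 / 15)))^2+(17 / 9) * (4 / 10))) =-56748073 / 56169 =-1010.31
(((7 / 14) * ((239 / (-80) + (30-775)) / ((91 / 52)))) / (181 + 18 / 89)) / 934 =-5325671 / 4217533040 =-0.00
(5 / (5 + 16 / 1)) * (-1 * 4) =-20 / 21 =-0.95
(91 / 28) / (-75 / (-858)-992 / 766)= -2.69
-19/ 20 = -0.95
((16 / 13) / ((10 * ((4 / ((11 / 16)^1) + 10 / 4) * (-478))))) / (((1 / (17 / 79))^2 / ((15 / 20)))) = -6358 / 5914190035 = -0.00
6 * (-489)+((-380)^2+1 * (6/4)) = 282935/2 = 141467.50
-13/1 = -13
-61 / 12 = -5.08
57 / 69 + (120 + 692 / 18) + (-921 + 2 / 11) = -1734044 / 2277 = -761.55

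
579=579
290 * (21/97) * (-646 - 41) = -4183830/97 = -43132.27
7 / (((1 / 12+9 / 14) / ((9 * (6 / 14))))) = 37.18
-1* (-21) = 21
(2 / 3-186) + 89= -289 / 3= -96.33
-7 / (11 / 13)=-91 / 11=-8.27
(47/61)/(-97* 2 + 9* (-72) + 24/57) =-0.00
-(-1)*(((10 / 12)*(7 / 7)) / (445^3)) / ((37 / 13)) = 13 / 3912577950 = 0.00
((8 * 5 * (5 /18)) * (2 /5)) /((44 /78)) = 260 /33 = 7.88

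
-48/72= -2/3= -0.67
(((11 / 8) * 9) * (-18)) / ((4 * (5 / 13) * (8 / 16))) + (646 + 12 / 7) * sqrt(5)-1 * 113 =1045.76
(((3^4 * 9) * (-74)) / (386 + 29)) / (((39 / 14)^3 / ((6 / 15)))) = -10965024 / 4558775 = -2.41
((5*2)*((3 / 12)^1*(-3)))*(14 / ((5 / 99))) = -2079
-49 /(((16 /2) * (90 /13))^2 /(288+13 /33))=-78810277 /17107200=-4.61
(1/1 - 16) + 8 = -7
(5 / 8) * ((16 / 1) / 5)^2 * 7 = 224 / 5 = 44.80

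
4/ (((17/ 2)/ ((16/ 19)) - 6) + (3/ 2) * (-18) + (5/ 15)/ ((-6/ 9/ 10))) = -128/ 893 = -0.14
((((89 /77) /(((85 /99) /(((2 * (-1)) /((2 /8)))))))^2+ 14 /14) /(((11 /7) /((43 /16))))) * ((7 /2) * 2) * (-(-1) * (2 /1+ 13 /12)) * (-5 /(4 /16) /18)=-65893633999 /13733280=-4798.10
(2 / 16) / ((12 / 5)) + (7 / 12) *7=397 / 96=4.14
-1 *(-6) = 6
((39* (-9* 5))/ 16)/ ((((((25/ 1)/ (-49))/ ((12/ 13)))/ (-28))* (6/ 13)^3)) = -2260713/ 40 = -56517.82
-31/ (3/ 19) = -589/ 3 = -196.33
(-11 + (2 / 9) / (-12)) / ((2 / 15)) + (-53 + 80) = -2003 / 36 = -55.64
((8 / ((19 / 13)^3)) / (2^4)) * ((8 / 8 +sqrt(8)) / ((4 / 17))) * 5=186745 / 54872 +186745 * sqrt(2) / 27436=13.03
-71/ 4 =-17.75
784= 784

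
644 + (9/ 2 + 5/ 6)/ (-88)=21250/ 33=643.94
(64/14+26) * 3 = 642/7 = 91.71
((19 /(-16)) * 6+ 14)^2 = 3025 /64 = 47.27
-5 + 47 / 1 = 42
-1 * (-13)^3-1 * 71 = 2126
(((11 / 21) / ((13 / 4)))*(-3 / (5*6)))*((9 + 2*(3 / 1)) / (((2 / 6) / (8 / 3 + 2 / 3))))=-220 / 91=-2.42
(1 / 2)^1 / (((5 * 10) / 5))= 1 / 20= 0.05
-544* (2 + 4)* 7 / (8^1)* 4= -11424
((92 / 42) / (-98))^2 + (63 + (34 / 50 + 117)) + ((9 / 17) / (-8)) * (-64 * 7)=94648962974 / 450007425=210.33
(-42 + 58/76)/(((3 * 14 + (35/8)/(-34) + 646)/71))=-15130952/3554919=-4.26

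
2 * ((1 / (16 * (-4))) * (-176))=5.50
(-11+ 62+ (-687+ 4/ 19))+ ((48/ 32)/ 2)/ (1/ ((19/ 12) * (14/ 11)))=-1060513/ 1672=-634.28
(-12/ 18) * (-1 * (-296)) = -592/ 3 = -197.33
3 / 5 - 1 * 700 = -3497 / 5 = -699.40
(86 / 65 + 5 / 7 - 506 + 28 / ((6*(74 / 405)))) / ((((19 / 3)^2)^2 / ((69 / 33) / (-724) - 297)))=88.32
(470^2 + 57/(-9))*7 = 1546255.67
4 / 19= 0.21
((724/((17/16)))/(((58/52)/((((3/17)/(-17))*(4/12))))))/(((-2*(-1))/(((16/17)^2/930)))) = -19275776/19146771645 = -0.00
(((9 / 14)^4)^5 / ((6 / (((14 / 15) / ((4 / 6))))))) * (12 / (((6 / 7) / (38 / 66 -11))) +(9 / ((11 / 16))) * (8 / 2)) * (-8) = 0.03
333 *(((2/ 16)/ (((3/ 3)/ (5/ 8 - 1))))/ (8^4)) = -0.00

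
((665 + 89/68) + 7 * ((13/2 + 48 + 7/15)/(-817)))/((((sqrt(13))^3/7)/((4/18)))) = 3884085331 * sqrt(13)/633755070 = 22.10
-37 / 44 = -0.84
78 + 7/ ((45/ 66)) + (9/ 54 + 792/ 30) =689/ 6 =114.83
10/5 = 2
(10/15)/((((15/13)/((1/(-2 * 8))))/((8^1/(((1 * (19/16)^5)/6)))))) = -27262976/37141485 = -0.73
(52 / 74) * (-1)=-26 / 37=-0.70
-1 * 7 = -7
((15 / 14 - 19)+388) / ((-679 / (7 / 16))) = -5181 / 21728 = -0.24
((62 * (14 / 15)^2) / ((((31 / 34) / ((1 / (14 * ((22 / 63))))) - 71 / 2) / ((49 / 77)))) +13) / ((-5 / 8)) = -35504856 / 1865875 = -19.03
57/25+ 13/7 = 724/175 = 4.14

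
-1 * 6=-6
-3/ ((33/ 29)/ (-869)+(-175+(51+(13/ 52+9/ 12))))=2291/ 93932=0.02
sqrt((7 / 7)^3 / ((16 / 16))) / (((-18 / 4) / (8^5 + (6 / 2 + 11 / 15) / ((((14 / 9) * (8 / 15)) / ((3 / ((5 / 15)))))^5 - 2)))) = -173514244696026814024 / 23829912835208631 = -7281.36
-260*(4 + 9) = -3380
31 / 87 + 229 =19954 / 87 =229.36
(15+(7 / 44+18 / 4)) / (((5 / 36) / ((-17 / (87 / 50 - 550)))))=1323450 / 301543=4.39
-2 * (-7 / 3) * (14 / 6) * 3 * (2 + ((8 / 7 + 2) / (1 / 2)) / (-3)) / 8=-7 / 18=-0.39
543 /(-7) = -543 /7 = -77.57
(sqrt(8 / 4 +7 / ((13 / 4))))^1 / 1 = 3 * sqrt(78) / 13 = 2.04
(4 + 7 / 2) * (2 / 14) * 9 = 135 / 14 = 9.64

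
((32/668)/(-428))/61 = -2/1090009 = -0.00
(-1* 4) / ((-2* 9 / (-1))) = -2 / 9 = -0.22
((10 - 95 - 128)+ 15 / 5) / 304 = -105 / 152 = -0.69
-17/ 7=-2.43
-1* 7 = -7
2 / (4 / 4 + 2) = 2 / 3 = 0.67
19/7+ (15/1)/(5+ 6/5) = 1114/217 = 5.13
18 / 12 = 3 / 2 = 1.50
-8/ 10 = -4/ 5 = -0.80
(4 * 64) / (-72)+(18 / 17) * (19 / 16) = -2813 / 1224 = -2.30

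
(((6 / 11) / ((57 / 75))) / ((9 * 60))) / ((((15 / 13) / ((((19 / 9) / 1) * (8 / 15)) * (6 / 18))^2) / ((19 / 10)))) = 75088 / 243577125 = 0.00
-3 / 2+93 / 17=3.97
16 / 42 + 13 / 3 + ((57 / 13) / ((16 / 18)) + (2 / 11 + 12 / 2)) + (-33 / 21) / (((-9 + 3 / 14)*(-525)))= 1169308157 / 73873800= 15.83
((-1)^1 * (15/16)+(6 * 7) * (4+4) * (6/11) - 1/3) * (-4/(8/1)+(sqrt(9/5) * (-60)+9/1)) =1633649/1056 - 288291 * sqrt(5)/44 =-13103.85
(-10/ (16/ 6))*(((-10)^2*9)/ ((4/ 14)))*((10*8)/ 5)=-189000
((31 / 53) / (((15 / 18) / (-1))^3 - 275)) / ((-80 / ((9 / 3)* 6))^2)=-67797 / 630965000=-0.00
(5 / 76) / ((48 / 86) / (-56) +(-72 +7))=-1505 / 1487168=-0.00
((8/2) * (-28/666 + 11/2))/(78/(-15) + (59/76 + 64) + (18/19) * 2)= 2762600/7778547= 0.36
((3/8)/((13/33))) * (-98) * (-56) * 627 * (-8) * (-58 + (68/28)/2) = 19344429720/13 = 1488033055.38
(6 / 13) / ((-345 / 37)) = -74 / 1495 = -0.05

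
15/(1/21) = 315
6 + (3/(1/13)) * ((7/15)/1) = 121/5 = 24.20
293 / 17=17.24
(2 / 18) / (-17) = -1 / 153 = -0.01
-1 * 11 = -11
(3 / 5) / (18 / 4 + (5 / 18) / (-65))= 351 / 2630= 0.13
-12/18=-2/3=-0.67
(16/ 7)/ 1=16/ 7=2.29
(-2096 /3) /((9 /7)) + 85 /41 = -599257 /1107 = -541.33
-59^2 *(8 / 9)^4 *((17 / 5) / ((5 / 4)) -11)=327938048 / 18225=17993.86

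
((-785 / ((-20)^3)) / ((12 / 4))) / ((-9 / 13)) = -2041 / 43200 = -0.05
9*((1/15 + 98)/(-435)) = -1471/725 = -2.03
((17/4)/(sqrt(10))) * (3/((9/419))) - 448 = -448 + 7123 * sqrt(10)/120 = -260.29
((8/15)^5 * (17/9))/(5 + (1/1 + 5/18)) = 1114112/85809375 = 0.01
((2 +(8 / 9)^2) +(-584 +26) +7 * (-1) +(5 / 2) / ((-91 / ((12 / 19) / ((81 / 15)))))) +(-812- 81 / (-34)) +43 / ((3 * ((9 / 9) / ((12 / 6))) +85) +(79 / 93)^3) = -1371.34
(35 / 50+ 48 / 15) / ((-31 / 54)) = -1053 / 155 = -6.79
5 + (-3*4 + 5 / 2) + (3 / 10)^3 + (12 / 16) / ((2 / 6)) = -2.22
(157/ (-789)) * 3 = -157/ 263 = -0.60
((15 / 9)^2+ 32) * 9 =313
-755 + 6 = -749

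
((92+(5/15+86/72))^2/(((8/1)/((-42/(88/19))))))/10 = -1507779637/1520640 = -991.54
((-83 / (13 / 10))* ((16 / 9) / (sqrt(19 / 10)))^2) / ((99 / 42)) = -29747200 / 660231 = -45.06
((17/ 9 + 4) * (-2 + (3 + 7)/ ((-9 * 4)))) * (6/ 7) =-2173/ 189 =-11.50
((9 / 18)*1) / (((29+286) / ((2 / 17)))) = 1 / 5355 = 0.00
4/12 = 1/3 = 0.33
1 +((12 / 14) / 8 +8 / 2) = 143 / 28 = 5.11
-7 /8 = -0.88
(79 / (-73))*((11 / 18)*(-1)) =869 / 1314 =0.66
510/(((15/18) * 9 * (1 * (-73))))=-68/73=-0.93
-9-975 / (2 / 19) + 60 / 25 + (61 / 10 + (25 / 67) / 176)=-109229271 / 11792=-9263.00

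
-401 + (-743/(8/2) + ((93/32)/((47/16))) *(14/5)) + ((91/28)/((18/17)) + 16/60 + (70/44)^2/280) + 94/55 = -948196679/1637856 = -578.93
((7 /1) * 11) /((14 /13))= 143 /2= 71.50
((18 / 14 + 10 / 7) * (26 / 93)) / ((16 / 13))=3211 / 5208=0.62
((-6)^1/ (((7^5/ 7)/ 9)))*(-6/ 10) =162/ 12005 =0.01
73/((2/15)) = 547.50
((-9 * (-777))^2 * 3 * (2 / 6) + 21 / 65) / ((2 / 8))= 12714532824 / 65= 195608197.29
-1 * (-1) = 1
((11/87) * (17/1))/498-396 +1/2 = -8567623/21663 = -395.50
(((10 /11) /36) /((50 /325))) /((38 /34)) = 1105 /7524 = 0.15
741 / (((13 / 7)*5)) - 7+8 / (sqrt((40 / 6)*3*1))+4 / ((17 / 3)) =4*sqrt(5) / 5+6248 / 85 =75.29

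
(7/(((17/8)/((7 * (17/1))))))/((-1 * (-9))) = 43.56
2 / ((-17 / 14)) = -28 / 17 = -1.65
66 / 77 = 6 / 7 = 0.86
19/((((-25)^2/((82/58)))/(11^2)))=94259/18125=5.20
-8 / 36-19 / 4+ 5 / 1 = 1 / 36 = 0.03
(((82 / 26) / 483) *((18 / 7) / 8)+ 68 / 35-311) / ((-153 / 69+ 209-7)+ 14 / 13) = -90559309 / 58855860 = -1.54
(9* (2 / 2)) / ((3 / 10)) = 30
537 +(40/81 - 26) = 41431/81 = 511.49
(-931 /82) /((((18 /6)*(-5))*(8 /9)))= 2793 /3280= 0.85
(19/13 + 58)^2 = 3535.67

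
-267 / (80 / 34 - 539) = 1513 / 3041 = 0.50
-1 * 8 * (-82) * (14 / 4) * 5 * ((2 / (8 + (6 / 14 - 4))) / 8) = 648.06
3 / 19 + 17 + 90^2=154226 / 19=8117.16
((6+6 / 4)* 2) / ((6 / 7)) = 17.50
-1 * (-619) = 619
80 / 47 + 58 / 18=2083 / 423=4.92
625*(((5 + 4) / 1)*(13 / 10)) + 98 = 7410.50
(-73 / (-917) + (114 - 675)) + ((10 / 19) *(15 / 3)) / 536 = -2619118563 / 4669364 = -560.92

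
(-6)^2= 36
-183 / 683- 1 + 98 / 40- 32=-420973 / 13660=-30.82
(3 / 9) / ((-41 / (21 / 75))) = -7 / 3075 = -0.00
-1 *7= -7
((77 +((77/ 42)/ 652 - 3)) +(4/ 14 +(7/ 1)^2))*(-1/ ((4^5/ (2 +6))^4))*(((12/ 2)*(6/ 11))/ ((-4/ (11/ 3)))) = 3376133/ 2450278842368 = 0.00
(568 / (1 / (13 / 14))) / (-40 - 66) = -1846 / 371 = -4.98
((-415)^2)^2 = 29661450625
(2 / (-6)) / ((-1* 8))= 1 / 24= 0.04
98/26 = 49/13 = 3.77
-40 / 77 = -0.52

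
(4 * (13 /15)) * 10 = 104 /3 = 34.67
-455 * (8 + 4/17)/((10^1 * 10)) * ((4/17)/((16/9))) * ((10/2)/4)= -28665/4624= -6.20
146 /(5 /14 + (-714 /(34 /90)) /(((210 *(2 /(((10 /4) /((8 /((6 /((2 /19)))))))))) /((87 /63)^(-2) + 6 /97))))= -2667894208 /852135805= -3.13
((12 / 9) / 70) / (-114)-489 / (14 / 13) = -5435237 / 11970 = -454.07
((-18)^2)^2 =104976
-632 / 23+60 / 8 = -919 / 46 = -19.98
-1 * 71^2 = -5041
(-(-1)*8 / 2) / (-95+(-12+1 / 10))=-40 / 1069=-0.04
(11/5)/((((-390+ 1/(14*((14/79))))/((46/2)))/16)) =-793408/381805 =-2.08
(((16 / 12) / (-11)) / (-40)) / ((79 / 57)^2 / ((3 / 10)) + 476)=3249 / 517218020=0.00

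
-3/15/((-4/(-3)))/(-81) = 0.00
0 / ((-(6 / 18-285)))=0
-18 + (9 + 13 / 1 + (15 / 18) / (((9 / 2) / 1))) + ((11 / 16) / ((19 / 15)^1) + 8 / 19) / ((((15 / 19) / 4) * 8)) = 20717 / 4320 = 4.80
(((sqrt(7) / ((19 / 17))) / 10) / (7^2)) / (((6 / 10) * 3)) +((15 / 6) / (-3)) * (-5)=4.17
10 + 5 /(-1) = 5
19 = 19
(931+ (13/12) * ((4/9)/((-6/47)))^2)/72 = 1032407/78732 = 13.11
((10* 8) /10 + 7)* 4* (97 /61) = 5820 /61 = 95.41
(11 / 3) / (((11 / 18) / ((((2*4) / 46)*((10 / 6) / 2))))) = 20 / 23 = 0.87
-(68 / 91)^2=-4624 / 8281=-0.56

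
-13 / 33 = -0.39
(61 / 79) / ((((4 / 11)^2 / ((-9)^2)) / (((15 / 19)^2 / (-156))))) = -44839575 / 23727808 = -1.89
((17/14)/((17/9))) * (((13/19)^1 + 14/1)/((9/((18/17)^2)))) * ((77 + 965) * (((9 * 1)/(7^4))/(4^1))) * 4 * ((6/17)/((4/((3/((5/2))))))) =3814801596/7844415145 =0.49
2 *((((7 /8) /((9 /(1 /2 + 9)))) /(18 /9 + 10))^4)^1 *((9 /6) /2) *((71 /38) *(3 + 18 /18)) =1169260589 /2972033482752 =0.00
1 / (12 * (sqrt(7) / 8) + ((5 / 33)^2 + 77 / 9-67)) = -3421396 / 198960661-87846 * sqrt(7) / 198960661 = -0.02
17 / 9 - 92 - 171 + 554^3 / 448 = 191153797 / 504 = 379273.41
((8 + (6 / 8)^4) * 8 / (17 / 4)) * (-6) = -6387 / 68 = -93.93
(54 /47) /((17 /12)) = 648 /799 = 0.81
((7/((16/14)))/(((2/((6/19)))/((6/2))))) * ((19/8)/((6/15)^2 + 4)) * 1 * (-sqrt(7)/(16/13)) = -3.56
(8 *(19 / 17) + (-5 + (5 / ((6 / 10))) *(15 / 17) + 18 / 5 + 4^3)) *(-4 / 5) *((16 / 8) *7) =-375536 / 425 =-883.61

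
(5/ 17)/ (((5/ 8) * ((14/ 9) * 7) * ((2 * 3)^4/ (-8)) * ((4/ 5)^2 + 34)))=-25/ 3246201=-0.00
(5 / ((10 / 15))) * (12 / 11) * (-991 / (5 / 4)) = -71352 / 11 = -6486.55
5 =5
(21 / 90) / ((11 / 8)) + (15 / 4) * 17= 42187 / 660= 63.92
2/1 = 2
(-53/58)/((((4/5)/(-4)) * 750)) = 53/8700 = 0.01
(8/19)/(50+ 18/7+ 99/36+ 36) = 224/48583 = 0.00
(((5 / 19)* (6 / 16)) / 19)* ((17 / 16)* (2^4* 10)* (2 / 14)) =1275 / 10108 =0.13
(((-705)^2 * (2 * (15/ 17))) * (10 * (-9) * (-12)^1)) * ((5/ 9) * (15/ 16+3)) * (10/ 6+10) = 410977546875/ 17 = 24175149816.18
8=8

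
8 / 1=8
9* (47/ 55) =423/ 55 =7.69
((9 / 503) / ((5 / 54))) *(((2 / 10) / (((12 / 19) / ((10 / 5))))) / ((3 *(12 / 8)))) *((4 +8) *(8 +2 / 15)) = 166896 / 62875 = 2.65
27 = 27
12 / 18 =2 / 3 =0.67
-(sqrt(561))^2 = -561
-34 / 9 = -3.78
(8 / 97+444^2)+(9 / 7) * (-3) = 197132.23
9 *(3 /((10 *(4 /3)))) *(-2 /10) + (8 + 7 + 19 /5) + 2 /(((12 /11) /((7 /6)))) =36961 /1800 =20.53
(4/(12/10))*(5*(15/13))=250/13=19.23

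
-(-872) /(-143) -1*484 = -70084 /143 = -490.10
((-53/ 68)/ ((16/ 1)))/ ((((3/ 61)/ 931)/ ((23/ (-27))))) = 69228229/ 88128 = 785.54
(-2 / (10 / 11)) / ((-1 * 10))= 0.22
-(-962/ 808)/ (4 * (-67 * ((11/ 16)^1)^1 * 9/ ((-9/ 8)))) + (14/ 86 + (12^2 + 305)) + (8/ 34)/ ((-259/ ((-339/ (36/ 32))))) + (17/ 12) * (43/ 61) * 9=9458350989656885/ 20632273179672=458.43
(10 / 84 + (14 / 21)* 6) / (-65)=-173 / 2730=-0.06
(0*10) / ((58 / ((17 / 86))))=0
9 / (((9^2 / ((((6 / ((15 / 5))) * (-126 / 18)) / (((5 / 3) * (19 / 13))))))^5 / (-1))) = 199690286432 / 12336567456178125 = 0.00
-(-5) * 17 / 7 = 85 / 7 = 12.14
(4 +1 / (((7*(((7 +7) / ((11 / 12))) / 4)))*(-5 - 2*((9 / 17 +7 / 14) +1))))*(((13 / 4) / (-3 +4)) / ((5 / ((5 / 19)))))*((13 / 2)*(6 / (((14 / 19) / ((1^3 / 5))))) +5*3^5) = 6114353167 / 7299040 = 837.69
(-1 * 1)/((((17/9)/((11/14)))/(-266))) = 1881/17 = 110.65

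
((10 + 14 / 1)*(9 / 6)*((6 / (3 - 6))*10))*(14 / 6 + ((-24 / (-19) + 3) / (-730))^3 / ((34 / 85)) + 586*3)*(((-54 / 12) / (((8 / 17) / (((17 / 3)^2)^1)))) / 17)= 4886800834746154359 / 213461408240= 22893134.99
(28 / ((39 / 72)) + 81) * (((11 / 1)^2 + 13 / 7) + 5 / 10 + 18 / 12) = 1507650 / 91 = 16567.58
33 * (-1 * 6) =-198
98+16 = 114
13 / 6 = 2.17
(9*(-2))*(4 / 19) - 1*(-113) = 2075 / 19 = 109.21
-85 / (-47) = 85 / 47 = 1.81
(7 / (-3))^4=2401 / 81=29.64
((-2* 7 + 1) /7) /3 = -0.62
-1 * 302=-302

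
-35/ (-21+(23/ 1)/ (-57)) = 399/ 244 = 1.64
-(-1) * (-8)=-8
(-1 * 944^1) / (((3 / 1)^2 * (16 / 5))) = -32.78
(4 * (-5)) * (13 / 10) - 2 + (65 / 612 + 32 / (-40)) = -87803 / 3060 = -28.69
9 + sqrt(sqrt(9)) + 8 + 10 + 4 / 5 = sqrt(3) + 139 / 5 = 29.53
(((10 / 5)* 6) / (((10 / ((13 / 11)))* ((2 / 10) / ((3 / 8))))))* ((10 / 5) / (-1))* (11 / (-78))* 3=9 / 4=2.25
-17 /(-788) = 17 /788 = 0.02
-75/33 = -25/11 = -2.27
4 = 4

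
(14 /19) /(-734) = -7 /6973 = -0.00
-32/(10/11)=-176/5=-35.20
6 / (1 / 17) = 102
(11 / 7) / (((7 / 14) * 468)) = 11 / 1638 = 0.01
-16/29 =-0.55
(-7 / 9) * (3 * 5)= -35 / 3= -11.67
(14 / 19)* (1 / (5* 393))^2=14 / 73363275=0.00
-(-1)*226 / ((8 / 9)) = 1017 / 4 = 254.25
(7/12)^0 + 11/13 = 24/13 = 1.85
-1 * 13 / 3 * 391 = -1694.33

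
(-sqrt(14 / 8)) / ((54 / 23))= -23 * sqrt(7) / 108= -0.56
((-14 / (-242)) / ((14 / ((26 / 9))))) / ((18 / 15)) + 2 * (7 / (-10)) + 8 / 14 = -187211 / 228690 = -0.82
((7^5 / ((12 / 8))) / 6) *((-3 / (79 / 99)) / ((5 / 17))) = -9428727 / 395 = -23870.19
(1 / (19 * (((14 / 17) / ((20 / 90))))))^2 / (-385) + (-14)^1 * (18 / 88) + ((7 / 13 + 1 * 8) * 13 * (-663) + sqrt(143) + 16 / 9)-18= -81213485528333 / 1103262930 + sqrt(143)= -73600.13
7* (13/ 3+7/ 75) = 2324/ 75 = 30.99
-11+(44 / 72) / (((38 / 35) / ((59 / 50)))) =-70697 / 6840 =-10.34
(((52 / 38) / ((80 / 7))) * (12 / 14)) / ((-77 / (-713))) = 27807 / 29260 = 0.95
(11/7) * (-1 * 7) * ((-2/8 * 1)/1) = 11/4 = 2.75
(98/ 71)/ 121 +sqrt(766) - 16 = -137358/ 8591 +sqrt(766) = 11.69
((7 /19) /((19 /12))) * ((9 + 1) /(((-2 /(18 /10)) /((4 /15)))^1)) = -1008 /1805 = -0.56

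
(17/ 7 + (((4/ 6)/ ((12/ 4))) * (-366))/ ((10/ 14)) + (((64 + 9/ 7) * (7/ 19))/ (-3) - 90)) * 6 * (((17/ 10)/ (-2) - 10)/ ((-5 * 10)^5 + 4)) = -1619223/ 37109374525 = -0.00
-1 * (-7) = 7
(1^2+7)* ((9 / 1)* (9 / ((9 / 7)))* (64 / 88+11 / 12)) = 9114 / 11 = 828.55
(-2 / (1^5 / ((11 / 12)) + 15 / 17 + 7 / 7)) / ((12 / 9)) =-561 / 1112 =-0.50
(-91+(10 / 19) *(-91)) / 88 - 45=-77879 / 1672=-46.58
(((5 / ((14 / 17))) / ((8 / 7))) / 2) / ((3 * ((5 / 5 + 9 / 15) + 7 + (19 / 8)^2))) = 850 / 13671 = 0.06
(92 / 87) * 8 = 736 / 87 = 8.46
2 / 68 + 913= 913.03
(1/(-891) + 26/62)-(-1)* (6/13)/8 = 683567/1436292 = 0.48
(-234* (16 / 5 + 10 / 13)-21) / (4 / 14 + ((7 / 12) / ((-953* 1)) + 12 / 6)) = -380166948 / 914635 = -415.65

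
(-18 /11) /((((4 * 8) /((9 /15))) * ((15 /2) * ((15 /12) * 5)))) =-9 /13750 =-0.00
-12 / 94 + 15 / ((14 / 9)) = 6261 / 658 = 9.52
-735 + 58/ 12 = -4381/ 6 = -730.17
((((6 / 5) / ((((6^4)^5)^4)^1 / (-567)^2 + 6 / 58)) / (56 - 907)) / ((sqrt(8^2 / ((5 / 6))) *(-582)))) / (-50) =-1421 *sqrt(30) / 782367013463669180085557465718382141710395730068465210132722999404000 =-0.00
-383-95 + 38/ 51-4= -24544/ 51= -481.25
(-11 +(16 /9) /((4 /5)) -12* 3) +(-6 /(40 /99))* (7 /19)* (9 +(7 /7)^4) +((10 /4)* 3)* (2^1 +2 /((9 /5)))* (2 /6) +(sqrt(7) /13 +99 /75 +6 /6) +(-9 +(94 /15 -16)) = -308153 /2850 +sqrt(7) /13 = -107.92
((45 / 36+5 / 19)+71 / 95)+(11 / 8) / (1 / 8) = 5039 / 380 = 13.26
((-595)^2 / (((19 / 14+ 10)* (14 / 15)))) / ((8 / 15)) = 26551875 / 424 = 62622.35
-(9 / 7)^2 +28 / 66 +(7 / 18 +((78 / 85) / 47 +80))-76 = 3.18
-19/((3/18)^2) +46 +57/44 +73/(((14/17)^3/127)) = 481814363/30184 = 15962.57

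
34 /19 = 1.79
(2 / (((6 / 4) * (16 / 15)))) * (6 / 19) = 15 / 38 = 0.39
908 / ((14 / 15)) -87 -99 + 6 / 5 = 27582 / 35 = 788.06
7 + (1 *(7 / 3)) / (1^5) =28 / 3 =9.33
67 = 67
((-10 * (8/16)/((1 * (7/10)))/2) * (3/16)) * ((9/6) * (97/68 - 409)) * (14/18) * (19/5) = 2632925/2176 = 1209.98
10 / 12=5 / 6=0.83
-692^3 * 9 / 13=-2982364992 / 13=-229412691.69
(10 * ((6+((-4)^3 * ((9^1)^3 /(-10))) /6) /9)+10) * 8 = 21136 /3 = 7045.33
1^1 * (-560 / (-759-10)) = 560 / 769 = 0.73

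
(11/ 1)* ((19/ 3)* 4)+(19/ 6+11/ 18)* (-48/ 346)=144356/ 519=278.14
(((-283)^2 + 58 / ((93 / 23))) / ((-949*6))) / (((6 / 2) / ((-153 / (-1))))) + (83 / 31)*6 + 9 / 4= -18986249 / 27156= -699.15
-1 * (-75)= 75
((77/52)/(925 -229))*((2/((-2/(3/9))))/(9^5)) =-77/6411304224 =-0.00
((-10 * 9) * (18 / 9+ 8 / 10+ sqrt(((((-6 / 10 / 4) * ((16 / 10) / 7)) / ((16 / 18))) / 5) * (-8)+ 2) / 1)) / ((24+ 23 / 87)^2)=-1907388 / 4456321- 272484 * sqrt(15785) / 155971235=-0.65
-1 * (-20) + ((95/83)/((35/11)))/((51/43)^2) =30610061/1511181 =20.26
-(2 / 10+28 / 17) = -157 / 85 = -1.85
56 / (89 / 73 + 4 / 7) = 28616 / 915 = 31.27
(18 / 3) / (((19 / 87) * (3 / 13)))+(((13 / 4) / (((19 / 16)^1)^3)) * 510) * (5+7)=11996.80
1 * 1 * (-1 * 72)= -72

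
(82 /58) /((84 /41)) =1681 /2436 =0.69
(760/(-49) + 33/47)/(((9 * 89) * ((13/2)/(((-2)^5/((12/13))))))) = 545648/5534109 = 0.10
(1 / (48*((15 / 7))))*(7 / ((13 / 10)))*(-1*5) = -245 / 936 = -0.26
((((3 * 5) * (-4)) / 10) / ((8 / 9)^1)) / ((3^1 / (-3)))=27 / 4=6.75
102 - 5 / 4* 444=-453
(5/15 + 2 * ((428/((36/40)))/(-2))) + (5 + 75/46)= -193997/414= -468.59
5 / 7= 0.71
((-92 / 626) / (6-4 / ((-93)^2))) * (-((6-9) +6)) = 596781 / 8120785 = 0.07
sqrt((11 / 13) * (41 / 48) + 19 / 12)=sqrt(56121) / 156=1.52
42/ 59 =0.71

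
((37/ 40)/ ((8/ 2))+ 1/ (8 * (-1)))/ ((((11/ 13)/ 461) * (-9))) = -101881/ 15840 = -6.43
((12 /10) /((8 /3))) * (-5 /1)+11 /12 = -4 /3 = -1.33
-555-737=-1292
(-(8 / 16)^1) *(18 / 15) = -3 / 5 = -0.60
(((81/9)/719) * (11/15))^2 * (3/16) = 3267/206784400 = 0.00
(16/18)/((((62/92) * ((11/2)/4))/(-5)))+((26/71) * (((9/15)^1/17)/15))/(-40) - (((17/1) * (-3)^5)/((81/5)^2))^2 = -37891019289157/150023461500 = -252.57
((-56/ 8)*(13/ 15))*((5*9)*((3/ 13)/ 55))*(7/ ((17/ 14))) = -6174/ 935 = -6.60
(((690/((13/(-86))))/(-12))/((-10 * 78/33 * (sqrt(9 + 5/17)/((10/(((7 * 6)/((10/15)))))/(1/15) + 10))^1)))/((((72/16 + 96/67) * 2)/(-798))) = 13848967 * sqrt(2686)/163293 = 4395.44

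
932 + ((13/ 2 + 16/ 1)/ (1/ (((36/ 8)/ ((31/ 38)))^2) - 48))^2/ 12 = 29337050133202163/ 31476902343184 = 932.02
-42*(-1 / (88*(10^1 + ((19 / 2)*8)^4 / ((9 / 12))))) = 63 / 5871744296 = 0.00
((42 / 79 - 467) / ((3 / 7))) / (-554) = 257957 / 131298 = 1.96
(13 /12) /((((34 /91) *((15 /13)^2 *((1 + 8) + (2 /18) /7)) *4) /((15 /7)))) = 199927 /1544960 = 0.13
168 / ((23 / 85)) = 14280 / 23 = 620.87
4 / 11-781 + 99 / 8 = -67607 / 88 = -768.26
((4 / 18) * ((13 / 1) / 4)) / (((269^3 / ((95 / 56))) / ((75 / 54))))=30875 / 353174937696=0.00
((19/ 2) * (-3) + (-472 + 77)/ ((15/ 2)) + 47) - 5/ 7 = -1465/ 42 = -34.88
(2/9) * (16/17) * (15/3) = 160/153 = 1.05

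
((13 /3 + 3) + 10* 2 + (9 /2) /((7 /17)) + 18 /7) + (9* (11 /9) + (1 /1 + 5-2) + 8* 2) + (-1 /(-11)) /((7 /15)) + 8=36973 /462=80.03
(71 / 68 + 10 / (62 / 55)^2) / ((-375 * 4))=-582481 / 98022000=-0.01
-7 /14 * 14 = -7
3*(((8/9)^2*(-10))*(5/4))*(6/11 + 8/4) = -22400/297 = -75.42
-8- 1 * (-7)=-1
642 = 642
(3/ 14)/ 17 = 3/ 238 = 0.01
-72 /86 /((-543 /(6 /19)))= 72 /147877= 0.00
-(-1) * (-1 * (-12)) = 12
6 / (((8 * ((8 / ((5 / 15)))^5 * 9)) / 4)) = 1 / 23887872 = 0.00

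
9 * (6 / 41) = 54 / 41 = 1.32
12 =12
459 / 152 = 3.02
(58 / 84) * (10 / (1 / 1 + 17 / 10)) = 2.56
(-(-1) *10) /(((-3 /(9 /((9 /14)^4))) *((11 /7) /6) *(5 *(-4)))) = 268912 /8019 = 33.53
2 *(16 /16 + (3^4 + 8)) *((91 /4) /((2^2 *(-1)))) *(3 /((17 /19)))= -233415 /68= -3432.57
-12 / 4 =-3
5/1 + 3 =8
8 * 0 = 0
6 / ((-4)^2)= 3 / 8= 0.38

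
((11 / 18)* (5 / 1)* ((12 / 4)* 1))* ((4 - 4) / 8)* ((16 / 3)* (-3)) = 0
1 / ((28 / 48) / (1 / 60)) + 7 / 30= 11 / 42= 0.26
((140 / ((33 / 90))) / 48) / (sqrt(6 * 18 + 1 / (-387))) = 105 * sqrt(1797185) / 183898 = 0.77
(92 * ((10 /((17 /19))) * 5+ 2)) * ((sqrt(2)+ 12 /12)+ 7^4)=90528 * sqrt(2) /17+ 217448256 /17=12798604.82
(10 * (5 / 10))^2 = 25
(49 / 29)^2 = 2401 / 841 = 2.85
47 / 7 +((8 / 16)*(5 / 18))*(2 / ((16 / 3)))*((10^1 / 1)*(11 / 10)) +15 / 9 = 6017 / 672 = 8.95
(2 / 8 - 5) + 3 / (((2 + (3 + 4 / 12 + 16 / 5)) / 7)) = -293 / 128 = -2.29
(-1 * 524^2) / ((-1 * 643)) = 274576 / 643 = 427.02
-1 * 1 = -1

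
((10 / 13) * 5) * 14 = 700 / 13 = 53.85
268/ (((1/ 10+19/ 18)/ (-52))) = -12060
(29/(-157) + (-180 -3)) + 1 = -28603/157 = -182.18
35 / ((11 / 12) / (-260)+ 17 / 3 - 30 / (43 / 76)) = -4695600 / 6353833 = -0.74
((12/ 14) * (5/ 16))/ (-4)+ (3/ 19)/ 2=51/ 4256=0.01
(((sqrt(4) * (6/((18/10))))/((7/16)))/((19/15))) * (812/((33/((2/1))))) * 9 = 1113600/209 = 5328.23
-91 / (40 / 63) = -5733 / 40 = -143.32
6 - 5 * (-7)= 41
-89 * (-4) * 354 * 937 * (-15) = -1771267320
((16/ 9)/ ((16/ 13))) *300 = 433.33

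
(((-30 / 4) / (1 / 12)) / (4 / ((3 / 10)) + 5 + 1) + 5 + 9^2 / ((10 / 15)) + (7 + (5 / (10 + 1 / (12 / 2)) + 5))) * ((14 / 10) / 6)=31.35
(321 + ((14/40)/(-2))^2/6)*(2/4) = 3081649/19200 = 160.50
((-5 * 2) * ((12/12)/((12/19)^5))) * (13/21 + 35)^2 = -432933529655/3429216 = -126248.54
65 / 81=0.80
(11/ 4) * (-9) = -99/ 4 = -24.75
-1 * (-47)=47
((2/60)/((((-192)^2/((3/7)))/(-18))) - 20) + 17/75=-42520591/2150400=-19.77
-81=-81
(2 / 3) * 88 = 176 / 3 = 58.67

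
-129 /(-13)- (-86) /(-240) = 14921 /1560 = 9.56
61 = 61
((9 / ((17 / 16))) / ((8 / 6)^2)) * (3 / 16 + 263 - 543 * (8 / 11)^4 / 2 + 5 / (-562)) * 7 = 6244.44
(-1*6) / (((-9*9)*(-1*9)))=-2 / 243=-0.01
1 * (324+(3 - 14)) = 313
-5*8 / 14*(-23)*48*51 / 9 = 125120 / 7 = 17874.29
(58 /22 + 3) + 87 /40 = 3437 /440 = 7.81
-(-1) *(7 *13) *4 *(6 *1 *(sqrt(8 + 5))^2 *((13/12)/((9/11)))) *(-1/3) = -338338/27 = -12531.04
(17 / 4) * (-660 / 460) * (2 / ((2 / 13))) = -7293 / 92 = -79.27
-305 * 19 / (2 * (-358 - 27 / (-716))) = 2074610 / 256301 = 8.09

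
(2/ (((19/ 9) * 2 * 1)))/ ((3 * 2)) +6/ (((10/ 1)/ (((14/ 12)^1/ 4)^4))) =875059/ 10506240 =0.08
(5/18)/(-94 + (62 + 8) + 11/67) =-335/28746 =-0.01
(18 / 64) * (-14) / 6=-21 / 32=-0.66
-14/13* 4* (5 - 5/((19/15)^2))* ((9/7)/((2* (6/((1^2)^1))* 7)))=-4080/32851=-0.12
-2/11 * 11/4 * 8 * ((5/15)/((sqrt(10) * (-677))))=2 * sqrt(10)/10155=0.00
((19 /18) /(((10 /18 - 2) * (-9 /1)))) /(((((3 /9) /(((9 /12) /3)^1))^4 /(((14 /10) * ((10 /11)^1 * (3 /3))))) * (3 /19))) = 7581 /36608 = 0.21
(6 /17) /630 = 1 /1785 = 0.00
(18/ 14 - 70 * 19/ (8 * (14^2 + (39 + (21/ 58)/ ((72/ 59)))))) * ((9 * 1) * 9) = 107556417/ 2292731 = 46.91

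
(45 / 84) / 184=15 / 5152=0.00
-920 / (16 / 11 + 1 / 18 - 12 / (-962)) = -87618960 / 145007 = -604.24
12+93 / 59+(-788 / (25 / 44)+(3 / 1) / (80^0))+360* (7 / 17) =-1222.07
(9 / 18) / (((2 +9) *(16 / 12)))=3 / 88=0.03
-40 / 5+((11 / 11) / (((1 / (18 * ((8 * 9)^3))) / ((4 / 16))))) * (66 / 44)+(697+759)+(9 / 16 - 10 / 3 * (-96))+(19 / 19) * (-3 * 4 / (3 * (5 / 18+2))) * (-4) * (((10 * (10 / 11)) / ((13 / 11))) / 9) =21500781373 / 8528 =2521198.57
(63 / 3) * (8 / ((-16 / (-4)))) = 42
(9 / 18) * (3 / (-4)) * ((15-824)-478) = 3861 / 8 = 482.62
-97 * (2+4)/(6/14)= -1358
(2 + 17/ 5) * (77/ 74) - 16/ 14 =11593/ 2590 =4.48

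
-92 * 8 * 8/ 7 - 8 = -5944/ 7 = -849.14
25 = 25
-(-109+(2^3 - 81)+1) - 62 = 119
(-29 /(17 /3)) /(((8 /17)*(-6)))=29 /16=1.81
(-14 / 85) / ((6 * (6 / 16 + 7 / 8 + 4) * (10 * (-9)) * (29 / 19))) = 38 / 998325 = 0.00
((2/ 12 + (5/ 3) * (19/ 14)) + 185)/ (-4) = -328/ 7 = -46.86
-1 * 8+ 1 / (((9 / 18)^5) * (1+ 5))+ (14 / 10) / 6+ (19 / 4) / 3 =-17 / 20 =-0.85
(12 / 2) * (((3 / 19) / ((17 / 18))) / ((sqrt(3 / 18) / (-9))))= -2916 * sqrt(6) / 323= -22.11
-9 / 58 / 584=-9 / 33872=-0.00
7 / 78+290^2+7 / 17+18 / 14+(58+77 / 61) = 47652154559 / 566202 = 84161.05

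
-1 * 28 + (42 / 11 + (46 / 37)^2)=-340878 / 15059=-22.64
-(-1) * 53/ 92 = 53/ 92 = 0.58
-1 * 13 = -13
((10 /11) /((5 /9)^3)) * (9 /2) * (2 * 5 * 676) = 8870472 /55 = 161281.31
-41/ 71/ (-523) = 41/ 37133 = 0.00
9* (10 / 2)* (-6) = -270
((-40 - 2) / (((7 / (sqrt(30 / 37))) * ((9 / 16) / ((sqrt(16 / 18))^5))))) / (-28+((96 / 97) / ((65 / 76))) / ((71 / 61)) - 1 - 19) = 229199360 * sqrt(555) / 35473513977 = 0.15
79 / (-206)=-79 / 206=-0.38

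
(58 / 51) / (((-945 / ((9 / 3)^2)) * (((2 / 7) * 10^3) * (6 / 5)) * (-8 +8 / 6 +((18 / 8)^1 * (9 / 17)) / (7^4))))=69629 / 14693026500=0.00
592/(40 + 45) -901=-75993/85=-894.04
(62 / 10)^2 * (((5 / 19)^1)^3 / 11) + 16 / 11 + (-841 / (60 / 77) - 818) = -8582014873 / 4526940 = -1895.77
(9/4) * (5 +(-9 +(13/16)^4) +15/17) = -26890839/4456448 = -6.03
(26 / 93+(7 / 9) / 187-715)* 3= -37288892 / 17391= -2144.15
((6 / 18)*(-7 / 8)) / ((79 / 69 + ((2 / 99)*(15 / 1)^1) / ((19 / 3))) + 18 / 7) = -235543 / 3039880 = -0.08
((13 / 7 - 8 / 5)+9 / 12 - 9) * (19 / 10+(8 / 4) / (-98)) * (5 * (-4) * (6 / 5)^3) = 111304692 / 214375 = 519.21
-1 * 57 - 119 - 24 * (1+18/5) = -1432/5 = -286.40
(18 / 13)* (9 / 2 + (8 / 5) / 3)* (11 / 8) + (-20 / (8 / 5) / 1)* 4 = -21017 / 520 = -40.42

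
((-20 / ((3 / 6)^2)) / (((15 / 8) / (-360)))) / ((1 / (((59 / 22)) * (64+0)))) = 28999680 / 11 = 2636334.55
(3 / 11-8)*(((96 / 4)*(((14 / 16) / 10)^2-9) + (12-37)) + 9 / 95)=62202439 / 33440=1860.12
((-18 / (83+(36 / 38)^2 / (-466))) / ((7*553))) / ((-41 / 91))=19682442 / 158285133041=0.00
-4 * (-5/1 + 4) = 4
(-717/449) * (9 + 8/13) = -15.35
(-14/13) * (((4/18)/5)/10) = -0.00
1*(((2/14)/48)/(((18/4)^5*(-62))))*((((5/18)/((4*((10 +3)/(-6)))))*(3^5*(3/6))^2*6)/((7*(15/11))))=11/1421784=0.00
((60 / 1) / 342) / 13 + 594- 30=417934 / 741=564.01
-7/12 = -0.58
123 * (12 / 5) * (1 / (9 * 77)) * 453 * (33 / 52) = 55719 / 455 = 122.46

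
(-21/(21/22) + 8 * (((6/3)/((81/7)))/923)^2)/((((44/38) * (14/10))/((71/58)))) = -5841033872125/351587810574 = -16.61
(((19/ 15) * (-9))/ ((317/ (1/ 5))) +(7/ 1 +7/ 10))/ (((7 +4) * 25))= 121931/ 4358750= 0.03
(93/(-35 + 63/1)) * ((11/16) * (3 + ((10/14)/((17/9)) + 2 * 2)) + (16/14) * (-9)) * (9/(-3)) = 197811/3808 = 51.95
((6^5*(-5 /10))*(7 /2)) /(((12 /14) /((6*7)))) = -666792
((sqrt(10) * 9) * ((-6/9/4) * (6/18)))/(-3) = sqrt(10)/6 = 0.53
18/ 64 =9/ 32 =0.28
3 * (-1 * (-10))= 30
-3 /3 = -1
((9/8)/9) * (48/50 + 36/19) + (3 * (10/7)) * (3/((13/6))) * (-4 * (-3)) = 6186849/86450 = 71.57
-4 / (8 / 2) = -1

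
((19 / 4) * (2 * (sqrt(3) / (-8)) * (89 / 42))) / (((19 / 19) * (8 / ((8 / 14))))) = -1691 * sqrt(3) / 9408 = -0.31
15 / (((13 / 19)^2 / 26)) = 10830 / 13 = 833.08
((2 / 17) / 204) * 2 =1 / 867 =0.00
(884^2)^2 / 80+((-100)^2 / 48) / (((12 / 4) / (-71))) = 7633413568.64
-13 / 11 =-1.18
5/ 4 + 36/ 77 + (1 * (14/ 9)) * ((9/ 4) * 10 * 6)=65209/ 308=211.72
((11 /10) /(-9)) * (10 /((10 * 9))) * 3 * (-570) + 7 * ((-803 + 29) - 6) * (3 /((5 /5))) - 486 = -151585 /9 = -16842.78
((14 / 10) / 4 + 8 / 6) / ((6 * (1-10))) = -101 / 3240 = -0.03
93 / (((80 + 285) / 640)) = 11904 / 73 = 163.07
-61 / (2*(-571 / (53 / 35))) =3233 / 39970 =0.08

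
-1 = -1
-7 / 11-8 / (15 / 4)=-457 / 165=-2.77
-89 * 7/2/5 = -623/10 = -62.30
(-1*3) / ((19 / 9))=-27 / 19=-1.42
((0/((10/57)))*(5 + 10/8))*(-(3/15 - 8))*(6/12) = 0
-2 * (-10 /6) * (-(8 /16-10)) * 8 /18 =380 /27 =14.07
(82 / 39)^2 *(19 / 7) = 127756 / 10647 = 12.00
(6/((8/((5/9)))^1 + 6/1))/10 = 0.03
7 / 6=1.17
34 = 34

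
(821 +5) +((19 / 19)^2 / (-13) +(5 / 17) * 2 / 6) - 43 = 519143 / 663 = 783.02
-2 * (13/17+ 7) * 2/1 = -528/17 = -31.06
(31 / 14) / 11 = 31 / 154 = 0.20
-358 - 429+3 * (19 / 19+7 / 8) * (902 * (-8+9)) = 17147 / 4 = 4286.75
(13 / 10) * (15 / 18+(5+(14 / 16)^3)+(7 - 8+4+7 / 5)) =1088581 / 76800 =14.17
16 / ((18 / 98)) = 784 / 9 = 87.11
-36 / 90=-0.40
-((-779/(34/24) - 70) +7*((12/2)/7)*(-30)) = 13598/17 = 799.88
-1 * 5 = -5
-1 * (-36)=36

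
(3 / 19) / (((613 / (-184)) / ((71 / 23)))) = -1704 / 11647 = -0.15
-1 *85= -85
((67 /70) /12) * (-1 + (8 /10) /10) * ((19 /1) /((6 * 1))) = -29279 /126000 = -0.23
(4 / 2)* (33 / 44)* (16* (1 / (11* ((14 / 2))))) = 24 / 77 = 0.31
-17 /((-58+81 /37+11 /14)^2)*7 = -31930556 /812421009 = -0.04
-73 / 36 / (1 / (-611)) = 44603 / 36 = 1238.97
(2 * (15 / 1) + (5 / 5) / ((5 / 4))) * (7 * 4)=4312 / 5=862.40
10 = 10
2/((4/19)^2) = 361/8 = 45.12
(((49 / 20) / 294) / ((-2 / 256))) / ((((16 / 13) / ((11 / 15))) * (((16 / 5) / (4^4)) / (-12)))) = 9152 / 15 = 610.13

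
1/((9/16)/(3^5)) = 432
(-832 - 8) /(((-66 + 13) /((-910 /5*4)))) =-611520 /53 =-11538.11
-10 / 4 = -5 / 2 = -2.50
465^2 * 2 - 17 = 432433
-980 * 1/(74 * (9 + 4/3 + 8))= -294/407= -0.72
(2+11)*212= 2756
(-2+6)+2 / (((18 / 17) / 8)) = 172 / 9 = 19.11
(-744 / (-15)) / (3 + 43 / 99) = 6138 / 425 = 14.44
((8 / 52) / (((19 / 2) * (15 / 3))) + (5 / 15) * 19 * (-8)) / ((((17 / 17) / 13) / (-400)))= 15016640 / 57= 263449.82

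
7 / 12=0.58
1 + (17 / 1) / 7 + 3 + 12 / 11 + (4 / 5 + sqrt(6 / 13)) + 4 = sqrt(78) / 13 + 4743 / 385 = 13.00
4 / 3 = 1.33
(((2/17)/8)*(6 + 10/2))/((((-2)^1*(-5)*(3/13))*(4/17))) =143/480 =0.30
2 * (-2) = -4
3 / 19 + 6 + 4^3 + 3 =1390 / 19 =73.16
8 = 8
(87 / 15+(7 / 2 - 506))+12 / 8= -2476 / 5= -495.20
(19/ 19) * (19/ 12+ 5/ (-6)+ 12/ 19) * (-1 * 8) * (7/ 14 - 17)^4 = -124521705/ 152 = -819221.74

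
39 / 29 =1.34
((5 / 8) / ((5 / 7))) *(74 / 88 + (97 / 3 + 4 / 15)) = 51499 / 1760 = 29.26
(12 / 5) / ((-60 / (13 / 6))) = -13 / 150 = -0.09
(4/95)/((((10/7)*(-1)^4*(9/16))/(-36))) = -896/475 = -1.89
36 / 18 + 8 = 10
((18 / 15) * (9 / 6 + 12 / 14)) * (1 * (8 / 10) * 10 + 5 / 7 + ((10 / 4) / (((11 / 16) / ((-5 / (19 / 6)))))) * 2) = -36459 / 4655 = -7.83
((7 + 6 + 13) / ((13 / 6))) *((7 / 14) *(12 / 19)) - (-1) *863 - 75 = 15044 / 19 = 791.79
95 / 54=1.76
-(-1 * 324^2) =104976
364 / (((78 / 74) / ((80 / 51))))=82880 / 153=541.70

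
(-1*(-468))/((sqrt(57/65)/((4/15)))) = 208*sqrt(3705)/95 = 133.27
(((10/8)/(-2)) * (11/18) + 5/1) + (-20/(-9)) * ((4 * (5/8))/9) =6785/1296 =5.24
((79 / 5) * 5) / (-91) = -0.87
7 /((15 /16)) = 112 /15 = 7.47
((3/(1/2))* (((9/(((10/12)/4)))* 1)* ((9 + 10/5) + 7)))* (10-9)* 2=46656/5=9331.20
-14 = -14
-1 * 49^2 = -2401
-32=-32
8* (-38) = -304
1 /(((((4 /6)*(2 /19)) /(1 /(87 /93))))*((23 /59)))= 39.08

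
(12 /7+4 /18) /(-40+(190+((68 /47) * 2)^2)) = 134749 /11020149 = 0.01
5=5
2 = 2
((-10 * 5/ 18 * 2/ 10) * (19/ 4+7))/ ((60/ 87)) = -1363/ 144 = -9.47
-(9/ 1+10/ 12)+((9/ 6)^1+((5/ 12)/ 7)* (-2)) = -355/ 42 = -8.45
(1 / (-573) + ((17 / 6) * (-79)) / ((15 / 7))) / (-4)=1795621 / 68760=26.11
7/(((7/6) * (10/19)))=57/5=11.40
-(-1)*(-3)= -3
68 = 68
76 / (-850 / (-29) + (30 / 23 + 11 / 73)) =3700516 / 1497997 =2.47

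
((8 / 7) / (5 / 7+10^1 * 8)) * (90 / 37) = 144 / 4181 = 0.03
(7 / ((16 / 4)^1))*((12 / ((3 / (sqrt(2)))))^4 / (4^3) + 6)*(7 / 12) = 539 / 24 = 22.46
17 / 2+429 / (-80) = 251 / 80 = 3.14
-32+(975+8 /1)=951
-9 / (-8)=9 / 8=1.12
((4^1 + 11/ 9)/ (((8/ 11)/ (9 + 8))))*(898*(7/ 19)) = 27623827/ 684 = 40385.71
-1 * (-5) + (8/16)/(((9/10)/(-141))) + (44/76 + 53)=-1126/57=-19.75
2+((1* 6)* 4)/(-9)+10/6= 1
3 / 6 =1 / 2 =0.50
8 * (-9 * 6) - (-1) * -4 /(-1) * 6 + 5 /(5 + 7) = -4891 /12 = -407.58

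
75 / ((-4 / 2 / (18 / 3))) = -225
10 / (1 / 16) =160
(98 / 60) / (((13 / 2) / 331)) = 16219 / 195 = 83.17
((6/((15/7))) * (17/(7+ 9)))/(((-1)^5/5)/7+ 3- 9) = -833/1688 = -0.49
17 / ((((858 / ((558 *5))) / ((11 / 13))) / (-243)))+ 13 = -1918718 / 169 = -11353.36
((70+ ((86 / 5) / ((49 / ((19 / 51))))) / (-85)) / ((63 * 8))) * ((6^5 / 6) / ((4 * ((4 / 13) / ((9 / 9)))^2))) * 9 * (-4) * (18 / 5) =-763267319568 / 12390875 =-61599.15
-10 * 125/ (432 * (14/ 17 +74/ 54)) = -10625/ 8056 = -1.32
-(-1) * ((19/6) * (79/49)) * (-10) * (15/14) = -37525/686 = -54.70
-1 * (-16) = 16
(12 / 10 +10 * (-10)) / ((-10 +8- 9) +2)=494 / 45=10.98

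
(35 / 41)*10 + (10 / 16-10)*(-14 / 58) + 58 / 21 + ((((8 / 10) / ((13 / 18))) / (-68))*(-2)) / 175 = 74834969921 / 5518149000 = 13.56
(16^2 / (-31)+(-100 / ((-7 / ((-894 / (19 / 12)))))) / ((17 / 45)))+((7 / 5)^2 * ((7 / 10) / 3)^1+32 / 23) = -25823340444101 / 1209069750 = -21358.02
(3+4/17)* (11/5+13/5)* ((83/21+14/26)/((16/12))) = 52.31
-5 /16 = -0.31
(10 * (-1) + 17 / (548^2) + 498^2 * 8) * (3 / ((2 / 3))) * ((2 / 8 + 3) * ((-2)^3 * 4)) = -69709739896485 / 75076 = -928522296.03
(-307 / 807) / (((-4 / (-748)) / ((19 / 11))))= -99161 / 807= -122.88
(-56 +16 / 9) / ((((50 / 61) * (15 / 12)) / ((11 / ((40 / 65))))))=-1064206 / 1125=-945.96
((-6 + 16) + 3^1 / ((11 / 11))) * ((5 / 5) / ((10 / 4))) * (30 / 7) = 156 / 7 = 22.29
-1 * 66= -66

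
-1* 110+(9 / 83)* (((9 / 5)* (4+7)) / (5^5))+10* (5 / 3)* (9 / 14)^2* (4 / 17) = -117081132797 / 1080296875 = -108.38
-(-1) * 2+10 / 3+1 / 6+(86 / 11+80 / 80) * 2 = 509 / 22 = 23.14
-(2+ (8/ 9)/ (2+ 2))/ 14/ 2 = -5/ 63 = -0.08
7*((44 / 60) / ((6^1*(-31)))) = -77 / 2790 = -0.03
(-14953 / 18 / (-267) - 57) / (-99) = 258989 / 475794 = 0.54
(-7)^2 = 49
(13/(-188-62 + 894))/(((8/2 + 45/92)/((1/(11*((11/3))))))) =39/349811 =0.00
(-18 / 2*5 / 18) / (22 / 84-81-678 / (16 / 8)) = 105 / 17629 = 0.01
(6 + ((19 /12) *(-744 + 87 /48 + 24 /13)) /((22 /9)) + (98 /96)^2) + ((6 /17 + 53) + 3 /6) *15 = 335.30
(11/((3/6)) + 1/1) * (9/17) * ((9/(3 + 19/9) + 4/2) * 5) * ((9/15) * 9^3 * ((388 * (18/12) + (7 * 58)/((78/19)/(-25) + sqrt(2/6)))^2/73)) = 51722830624181010052500 * sqrt(3)/53367419361089 + 89673747966359593493832/53367419361089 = 3358984201.69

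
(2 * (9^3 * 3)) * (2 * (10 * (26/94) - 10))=-2974320/47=-63283.40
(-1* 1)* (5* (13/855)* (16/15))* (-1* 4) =0.32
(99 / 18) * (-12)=-66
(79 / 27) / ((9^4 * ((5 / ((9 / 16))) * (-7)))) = -79 / 11022480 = -0.00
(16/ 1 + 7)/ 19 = 23/ 19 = 1.21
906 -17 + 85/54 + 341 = 1231.57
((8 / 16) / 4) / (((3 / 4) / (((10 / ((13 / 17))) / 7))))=85 / 273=0.31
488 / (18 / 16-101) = -3904 / 799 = -4.89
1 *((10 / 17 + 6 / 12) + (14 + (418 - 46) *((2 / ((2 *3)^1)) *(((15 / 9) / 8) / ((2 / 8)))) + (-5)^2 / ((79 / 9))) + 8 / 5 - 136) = -529021 / 40290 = -13.13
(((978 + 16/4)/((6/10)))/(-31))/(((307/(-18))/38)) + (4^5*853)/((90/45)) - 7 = 4157469373/9517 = 436846.63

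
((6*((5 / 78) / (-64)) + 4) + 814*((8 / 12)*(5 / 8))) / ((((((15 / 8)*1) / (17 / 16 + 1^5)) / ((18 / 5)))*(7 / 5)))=970.65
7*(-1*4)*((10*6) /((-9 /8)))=4480 /3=1493.33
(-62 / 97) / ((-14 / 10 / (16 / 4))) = 1240 / 679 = 1.83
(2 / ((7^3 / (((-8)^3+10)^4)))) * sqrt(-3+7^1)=740594938.96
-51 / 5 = -10.20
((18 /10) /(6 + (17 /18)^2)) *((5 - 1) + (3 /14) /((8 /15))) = 12393 /10780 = 1.15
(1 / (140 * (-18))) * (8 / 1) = -1 / 315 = -0.00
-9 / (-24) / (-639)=-1 / 1704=-0.00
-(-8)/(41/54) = 432/41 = 10.54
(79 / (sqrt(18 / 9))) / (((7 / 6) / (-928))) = -219936 * sqrt(2) / 7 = -44433.78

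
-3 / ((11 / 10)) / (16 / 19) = -285 / 88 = -3.24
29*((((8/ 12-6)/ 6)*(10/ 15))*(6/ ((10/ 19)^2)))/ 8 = -46.53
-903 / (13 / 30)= -27090 / 13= -2083.85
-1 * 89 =-89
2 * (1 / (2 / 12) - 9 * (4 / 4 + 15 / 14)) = -177 / 7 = -25.29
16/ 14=8/ 7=1.14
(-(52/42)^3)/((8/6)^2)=-2197/2058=-1.07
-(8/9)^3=-512/729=-0.70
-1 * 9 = -9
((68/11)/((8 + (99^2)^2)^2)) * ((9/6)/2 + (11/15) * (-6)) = -1241/507509666467808455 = -0.00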